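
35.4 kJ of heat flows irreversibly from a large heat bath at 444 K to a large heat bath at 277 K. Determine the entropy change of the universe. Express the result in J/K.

ΔS_total = 48.1 J/K

ΔS_hot = −Q/T_H = −35400/444 = -79.73 J/K and ΔS_cold = +Q/T_C = 35400/277 = 127.8 J/K.
ΔS_total = -79.73 + 127.8 = 48.1 J/K, positive as the second law requires.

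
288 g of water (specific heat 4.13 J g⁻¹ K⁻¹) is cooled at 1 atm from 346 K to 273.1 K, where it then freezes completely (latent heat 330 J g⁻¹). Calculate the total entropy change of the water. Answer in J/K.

Cooling step: ΔS₁ = m c ln(T_tr/T_i) = 288 × 4.13 × ln(273.1/346) = -281.4 J/K.
Phase change: ΔS₂ = −mL/T_tr = −288 × 330 / 273.1 = -348 J/K.
ΔS_total = (-281.4) + (-348) = -629 J/K.

ΔS = -629 J/K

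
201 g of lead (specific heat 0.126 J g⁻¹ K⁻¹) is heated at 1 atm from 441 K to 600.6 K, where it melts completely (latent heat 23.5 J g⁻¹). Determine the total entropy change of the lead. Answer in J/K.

ΔS = 15.7 J/K

Warming step: ΔS₁ = m c ln(T_tr/T_i) = 201 × 0.126 × ln(600.6/441) = 7.823 J/K.
Phase change: ΔS₂ = +mL/T_tr = 201 × 23.5 / 600.6 = 7.865 J/K.
ΔS_total = (7.823) + (7.865) = 15.7 J/K.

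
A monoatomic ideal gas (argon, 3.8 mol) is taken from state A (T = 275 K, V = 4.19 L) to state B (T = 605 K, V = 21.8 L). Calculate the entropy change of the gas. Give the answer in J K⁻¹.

Entropy is a state function: ΔS = nC_V ln(T₂/T₁) + nR ln(V₂/V₁), with C_V = 3R/2 = 12.47 J mol⁻¹ K⁻¹ for a monoatomic ideal gas.
ΔS = 3.8 × [12.47 × ln(605/275) + 8.314 × ln(21.8/4.19)] = 89.5 J/K.

ΔS = 89.5 J/K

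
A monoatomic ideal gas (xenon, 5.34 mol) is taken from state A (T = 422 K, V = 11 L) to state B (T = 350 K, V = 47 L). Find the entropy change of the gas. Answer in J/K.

ΔS = 52 J/K

Entropy is a state function: ΔS = nC_V ln(T₂/T₁) + nR ln(V₂/V₁), with C_V = 3R/2 = 12.47 J mol⁻¹ K⁻¹ for a monoatomic ideal gas.
ΔS = 5.34 × [12.47 × ln(350/422) + 8.314 × ln(47/11)] = 52 J/K.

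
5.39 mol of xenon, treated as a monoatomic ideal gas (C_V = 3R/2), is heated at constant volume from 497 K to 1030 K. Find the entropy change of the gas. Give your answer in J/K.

ΔS = 49 J/K

At constant volume, ΔS = nC_V ln(T₂/T₁) with C_V = 3R/2 = 12.47 J mol⁻¹ K⁻¹.
ΔS = 5.39 × 12.47 × ln(1030/497) = 49 J/K.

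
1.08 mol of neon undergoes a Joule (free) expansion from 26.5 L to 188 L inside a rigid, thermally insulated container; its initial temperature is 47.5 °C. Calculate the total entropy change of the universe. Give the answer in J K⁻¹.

No heat is exchanged and no work is done, so the ideal-gas temperature stays constant.
Entropy is a state function; using a reversible isothermal path, ΔS_gas = nR ln(V₂/V₁) = 1.08 × 8.314 × ln(188/26.5) = 17.6 J/K.
The insulated surroundings exchange no heat, so ΔS_surr = 0 and ΔS_universe = ΔS_gas.

ΔS_universe = 17.6 J/K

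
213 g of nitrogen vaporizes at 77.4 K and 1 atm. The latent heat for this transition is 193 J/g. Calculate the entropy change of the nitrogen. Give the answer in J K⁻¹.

ΔS = 531 J/K

Heat absorbed by the substance: Q = mL = 213 × 193 = 41109 J.
At constant T, ΔS = Q_rev/T = 41109 / 77.4 = 531 J/K.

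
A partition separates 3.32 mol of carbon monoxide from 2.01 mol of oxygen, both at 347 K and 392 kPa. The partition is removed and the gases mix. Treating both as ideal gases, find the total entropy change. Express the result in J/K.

ΔS_mix = 29.4 J/K

Mole fractions: x_A = 3.32/5.33 = 0.623, x_B = 0.377.
ΔS_mix = −R(n_A ln x_A + n_B ln x_B) = −8.314 × (3.32 ln 0.623 + 2.01 ln 0.377) = 29.4 J/K.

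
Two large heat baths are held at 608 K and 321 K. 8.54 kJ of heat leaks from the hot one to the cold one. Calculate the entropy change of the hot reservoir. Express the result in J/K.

The hot reservoir loses heat Q, so ΔS_hot = −Q/T_H = −8540/608 = -14 J/K.

ΔS_hot = -14 J/K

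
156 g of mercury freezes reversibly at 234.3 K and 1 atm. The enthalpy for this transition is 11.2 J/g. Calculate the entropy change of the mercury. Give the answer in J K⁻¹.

Heat released by the substance: Q = −mL = −156 × 11.2 = −1747.2 J.
At constant T, ΔS = Q_rev/T = −1747.2 / 234.3 = -7.46 J/K.

ΔS = -7.46 J/K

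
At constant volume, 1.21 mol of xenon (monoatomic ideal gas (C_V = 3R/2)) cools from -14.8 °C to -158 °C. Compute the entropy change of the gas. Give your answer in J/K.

In kelvin: T₁ = 258.35 K, T₂ = 115.15 K. At constant volume, ΔS = nC_V ln(T₂/T₁) with C_V = 3R/2 = 12.47 J mol⁻¹ K⁻¹.
ΔS = 1.21 × 12.47 × ln(115.15/258.35) = -12.2 J/K.

ΔS = -12.2 J/K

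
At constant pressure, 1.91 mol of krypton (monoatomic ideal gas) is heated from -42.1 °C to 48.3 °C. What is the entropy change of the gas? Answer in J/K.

ΔS = 13.1 J/K

In kelvin: T₁ = 231.05 K, T₂ = 321.45 K. At constant pressure, ΔS = nC_p ln(T₂/T₁) with C_p = 5R/2 = 20.79 J mol⁻¹ K⁻¹.
ΔS = 1.91 × 20.79 × ln(321.45/231.05) = 13.1 J/K.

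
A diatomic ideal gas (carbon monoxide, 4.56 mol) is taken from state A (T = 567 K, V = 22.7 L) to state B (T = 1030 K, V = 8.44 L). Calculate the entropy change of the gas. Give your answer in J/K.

Entropy is a state function: ΔS = nC_V ln(T₂/T₁) + nR ln(V₂/V₁), with C_V = 5R/2 = 20.79 J mol⁻¹ K⁻¹ for a diatomic ideal gas.
ΔS = 4.56 × [20.79 × ln(1030/567) + 8.314 × ln(8.44/22.7)] = 19.1 J/K.

ΔS = 19.1 J/K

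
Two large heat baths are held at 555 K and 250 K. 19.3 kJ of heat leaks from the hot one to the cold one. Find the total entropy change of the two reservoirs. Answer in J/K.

ΔS_total = 42.4 J/K

ΔS_hot = −Q/T_H = −19300/555 = -34.77 J/K and ΔS_cold = +Q/T_C = 19300/250 = 77.2 J/K.
ΔS_total = -34.77 + 77.2 = 42.4 J/K, positive as the second law requires.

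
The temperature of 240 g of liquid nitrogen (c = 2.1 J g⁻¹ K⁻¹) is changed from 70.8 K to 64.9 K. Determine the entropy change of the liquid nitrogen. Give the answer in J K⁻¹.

ΔS = ∫dQ_rev/T = m c ln(T₂/T₁) = 240 × 2.1 × ln(64.9/70.8) = -43.9 J/K.

ΔS = -43.9 J/K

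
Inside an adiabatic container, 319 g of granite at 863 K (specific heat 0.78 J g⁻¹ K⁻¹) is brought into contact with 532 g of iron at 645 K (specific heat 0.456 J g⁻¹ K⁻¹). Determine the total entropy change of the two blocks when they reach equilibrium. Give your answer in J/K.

ΔS_total = 5.18 J/K

Energy balance: T_f = (m₁c₁T₁ + m₂c₂T₂)/(m₁c₁ + m₂c₂) = 755.38 K.
ΔS₁ = m₁c₁ ln(T_f/T₁) = 248.82 × ln(755.38/863) = -33.14 J/K.
ΔS₂ = m₂c₂ ln(T_f/T₂) = 242.592 × ln(755.38/645) = 38.32 J/K.
ΔS_total = -33.14 + 38.32 = 5.18 J/K.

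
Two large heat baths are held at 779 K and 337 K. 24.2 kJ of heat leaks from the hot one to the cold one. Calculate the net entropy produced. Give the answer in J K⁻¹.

ΔS_total = 40.7 J/K

ΔS_hot = −Q/T_H = −24200/779 = -31.07 J/K and ΔS_cold = +Q/T_C = 24200/337 = 71.81 J/K.
ΔS_total = -31.07 + 71.81 = 40.7 J/K, positive as the second law requires.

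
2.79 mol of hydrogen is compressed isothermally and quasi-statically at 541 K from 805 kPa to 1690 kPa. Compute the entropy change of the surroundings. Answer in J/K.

ΔS_surr = 17.2 J/K

For an isothermal ideal gas ΔS_gas = nR ln(P₁/P₂) = 2.79 × 8.314 × ln(805/1690) = -17.2 J/K.
The process is reversible, so ΔS_surr = −ΔS_gas = 17.2 J/K and ΔS_universe = 0.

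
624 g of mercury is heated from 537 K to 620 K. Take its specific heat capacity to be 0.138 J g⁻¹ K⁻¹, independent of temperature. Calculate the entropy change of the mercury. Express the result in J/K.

ΔS = ∫dQ_rev/T = m c ln(T₂/T₁) = 624 × 0.138 × ln(620/537) = 12.4 J/K.

ΔS = 12.4 J/K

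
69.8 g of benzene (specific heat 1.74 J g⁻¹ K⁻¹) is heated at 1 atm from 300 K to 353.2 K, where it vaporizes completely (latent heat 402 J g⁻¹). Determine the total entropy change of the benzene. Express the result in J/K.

Warming step: ΔS₁ = m c ln(T_tr/T_i) = 69.8 × 1.74 × ln(353.2/300) = 19.83 J/K.
Phase change: ΔS₂ = +mL/T_tr = 69.8 × 402 / 353.2 = 79.44 J/K.
ΔS_total = (19.83) + (79.44) = 99.3 J/K.

ΔS = 99.3 J/K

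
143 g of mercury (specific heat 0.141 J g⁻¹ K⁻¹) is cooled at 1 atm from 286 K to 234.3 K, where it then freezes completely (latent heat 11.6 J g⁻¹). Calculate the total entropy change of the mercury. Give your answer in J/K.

Cooling step: ΔS₁ = m c ln(T_tr/T_i) = 143 × 0.141 × ln(234.3/286) = -4.02 J/K.
Phase change: ΔS₂ = −mL/T_tr = −143 × 11.6 / 234.3 = -7.08 J/K.
ΔS_total = (-4.02) + (-7.08) = -11.1 J/K.

ΔS = -11.1 J/K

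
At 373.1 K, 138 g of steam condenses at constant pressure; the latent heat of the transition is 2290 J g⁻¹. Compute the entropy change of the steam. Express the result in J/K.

Heat released by the substance: Q = −mL = −138 × 2290 = −316020 J.
At constant T, ΔS = Q_rev/T = −316020 / 373.1 = -847 J/K.

ΔS = -847 J/K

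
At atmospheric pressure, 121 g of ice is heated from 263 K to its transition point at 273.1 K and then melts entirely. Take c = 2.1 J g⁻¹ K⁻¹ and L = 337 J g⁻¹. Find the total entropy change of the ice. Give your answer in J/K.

Warming step: ΔS₁ = m c ln(T_tr/T_i) = 121 × 2.1 × ln(273.1/263) = 9.576 J/K.
Phase change: ΔS₂ = +mL/T_tr = 121 × 337 / 273.1 = 149.3 J/K.
ΔS_total = (9.576) + (149.3) = 159 J/K.

ΔS = 159 J/K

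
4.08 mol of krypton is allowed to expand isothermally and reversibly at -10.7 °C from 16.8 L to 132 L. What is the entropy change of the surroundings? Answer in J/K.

ΔS_surr = -69.9 J/K

For an isothermal ideal gas ΔS_gas = nR ln(V₂/V₁) = 4.08 × 8.314 × ln(132/16.8) = 69.9 J/K.
The process is reversible, so ΔS_surr = −ΔS_gas = -69.9 J/K and ΔS_universe = 0.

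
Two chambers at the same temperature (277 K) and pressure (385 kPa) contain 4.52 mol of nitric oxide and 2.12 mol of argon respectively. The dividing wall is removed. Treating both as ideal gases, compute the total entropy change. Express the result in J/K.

Mole fractions: x_A = 4.52/6.64 = 0.681, x_B = 0.319.
ΔS_mix = −R(n_A ln x_A + n_B ln x_B) = −8.314 × (4.52 ln 0.681 + 2.12 ln 0.319) = 34.6 J/K.

ΔS_mix = 34.6 J/K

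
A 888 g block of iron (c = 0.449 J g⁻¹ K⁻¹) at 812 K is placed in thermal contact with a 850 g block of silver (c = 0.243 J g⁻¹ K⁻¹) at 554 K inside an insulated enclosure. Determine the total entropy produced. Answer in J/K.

ΔS_total = 9.51 J/K

Energy balance: T_f = (m₁c₁T₁ + m₂c₂T₂)/(m₁c₁ + m₂c₂) = 723.96 K.
ΔS₁ = m₁c₁ ln(T_f/T₁) = 398.712 × ln(723.96/812) = -45.76 J/K.
ΔS₂ = m₂c₂ ln(T_f/T₂) = 206.55 × ln(723.96/554) = 55.27 J/K.
ΔS_total = -45.76 + 55.27 = 9.51 J/K.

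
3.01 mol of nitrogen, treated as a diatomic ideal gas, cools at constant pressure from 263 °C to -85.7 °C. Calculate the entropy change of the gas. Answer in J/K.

In kelvin: T₁ = 536.15 K, T₂ = 187.45 K. At constant pressure, ΔS = nC_p ln(T₂/T₁) with C_p = 7R/2 = 29.1 J mol⁻¹ K⁻¹.
ΔS = 3.01 × 29.1 × ln(187.45/536.15) = -92 J/K.

ΔS = -92 J/K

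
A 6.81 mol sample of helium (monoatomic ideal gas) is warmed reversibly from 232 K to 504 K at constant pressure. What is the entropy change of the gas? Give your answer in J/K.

At constant pressure, ΔS = nC_p ln(T₂/T₁) with C_p = 5R/2 = 20.79 J mol⁻¹ K⁻¹.
ΔS = 6.81 × 20.79 × ln(504/232) = 110 J/K.

ΔS = 110 J/K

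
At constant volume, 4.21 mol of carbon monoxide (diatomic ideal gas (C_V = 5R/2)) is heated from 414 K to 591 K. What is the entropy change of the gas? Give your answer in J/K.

ΔS = 31.1 J/K

At constant volume, ΔS = nC_V ln(T₂/T₁) with C_V = 5R/2 = 20.79 J mol⁻¹ K⁻¹.
ΔS = 4.21 × 20.79 × ln(591/414) = 31.1 J/K.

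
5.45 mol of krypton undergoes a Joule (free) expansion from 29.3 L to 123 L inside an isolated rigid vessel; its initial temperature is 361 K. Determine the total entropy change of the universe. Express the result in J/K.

No heat is exchanged and no work is done, so the ideal-gas temperature stays constant.
Entropy is a state function; using a reversible isothermal path, ΔS_gas = nR ln(V₂/V₁) = 5.45 × 8.314 × ln(123/29.3) = 65 J/K.
The insulated surroundings exchange no heat, so ΔS_surr = 0 and ΔS_universe = ΔS_gas.

ΔS_universe = 65 J/K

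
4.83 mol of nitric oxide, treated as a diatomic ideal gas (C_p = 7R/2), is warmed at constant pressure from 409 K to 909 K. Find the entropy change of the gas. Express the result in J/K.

At constant pressure, ΔS = nC_p ln(T₂/T₁) with C_p = 7R/2 = 29.1 J mol⁻¹ K⁻¹.
ΔS = 4.83 × 29.1 × ln(909/409) = 112 J/K.

ΔS = 112 J/K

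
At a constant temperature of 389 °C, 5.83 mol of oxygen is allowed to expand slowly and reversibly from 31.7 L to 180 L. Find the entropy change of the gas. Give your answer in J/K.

For an isothermal ideal gas ΔS_gas = nR ln(V₂/V₁) = 5.83 × 8.314 × ln(180/31.7) = 84.2 J/K.

ΔS_gas = 84.2 J/K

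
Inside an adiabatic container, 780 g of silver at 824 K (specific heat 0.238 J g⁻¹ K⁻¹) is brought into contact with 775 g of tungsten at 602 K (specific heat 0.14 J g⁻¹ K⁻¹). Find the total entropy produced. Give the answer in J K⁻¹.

Energy balance: T_f = (m₁c₁T₁ + m₂c₂T₂)/(m₁c₁ + m₂c₂) = 742.11 K.
ΔS₁ = m₁c₁ ln(T_f/T₁) = 185.64 × ln(742.11/824) = -19.43 J/K.
ΔS₂ = m₂c₂ ln(T_f/T₂) = 108.5 × ln(742.11/602) = 22.7 J/K.
ΔS_total = -19.43 + 22.7 = 3.27 J/K.

ΔS_total = 3.27 J/K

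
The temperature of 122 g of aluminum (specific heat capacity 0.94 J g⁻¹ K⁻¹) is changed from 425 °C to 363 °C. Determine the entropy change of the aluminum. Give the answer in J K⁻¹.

In kelvin: T₁ = 698.15 K, T₂ = 636.15 K. ΔS = ∫dQ_rev/T = m c ln(T₂/T₁) = 122 × 0.94 × ln(636.15/698.15) = -10.7 J/K.

ΔS = -10.7 J/K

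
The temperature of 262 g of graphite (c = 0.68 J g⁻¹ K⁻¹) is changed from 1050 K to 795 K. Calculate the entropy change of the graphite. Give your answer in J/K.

ΔS = -49.6 J/K

ΔS = ∫dQ_rev/T = m c ln(T₂/T₁) = 262 × 0.68 × ln(795/1050) = -49.6 J/K.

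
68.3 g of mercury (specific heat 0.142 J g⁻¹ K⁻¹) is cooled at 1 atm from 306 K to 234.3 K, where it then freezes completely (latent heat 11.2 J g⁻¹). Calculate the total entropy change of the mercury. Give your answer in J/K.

Cooling step: ΔS₁ = m c ln(T_tr/T_i) = 68.3 × 0.142 × ln(234.3/306) = -2.589 J/K.
Phase change: ΔS₂ = −mL/T_tr = −68.3 × 11.2 / 234.3 = -3.265 J/K.
ΔS_total = (-2.589) + (-3.265) = -5.85 J/K.

ΔS = -5.85 J/K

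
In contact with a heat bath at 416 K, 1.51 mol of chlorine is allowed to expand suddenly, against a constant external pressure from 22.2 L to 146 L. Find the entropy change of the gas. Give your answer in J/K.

ΔS_gas = 23.6 J/K

Entropy is a state function, so ΔS_gas depends only on the end states.
For an isothermal ideal gas ΔS_gas = nR ln(V₂/V₁) = 1.51 × 8.314 × ln(146/22.2) = 23.6 J/K.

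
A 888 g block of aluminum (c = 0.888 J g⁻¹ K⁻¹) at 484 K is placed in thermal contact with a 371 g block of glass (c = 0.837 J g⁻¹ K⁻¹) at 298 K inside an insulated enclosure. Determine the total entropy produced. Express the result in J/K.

Energy balance: T_f = (m₁c₁T₁ + m₂c₂T₂)/(m₁c₁ + m₂c₂) = 431.45 K.
ΔS₁ = m₁c₁ ln(T_f/T₁) = 788.544 × ln(431.45/484) = -90.63 J/K.
ΔS₂ = m₂c₂ ln(T_f/T₂) = 310.527 × ln(431.45/298) = 114.9 J/K.
ΔS_total = -90.63 + 114.9 = 24.3 J/K.

ΔS_total = 24.3 J/K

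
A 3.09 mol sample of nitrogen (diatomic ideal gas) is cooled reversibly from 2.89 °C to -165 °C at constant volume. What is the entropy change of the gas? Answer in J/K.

ΔS = -60.2 J/K

In kelvin: T₁ = 276.04 K, T₂ = 108.15 K. At constant volume, ΔS = nC_V ln(T₂/T₁) with C_V = 5R/2 = 20.79 J mol⁻¹ K⁻¹.
ΔS = 3.09 × 20.79 × ln(108.15/276.04) = -60.2 J/K.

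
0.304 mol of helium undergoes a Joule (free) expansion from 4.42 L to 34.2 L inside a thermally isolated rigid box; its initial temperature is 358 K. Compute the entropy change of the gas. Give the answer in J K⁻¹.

No heat is exchanged and no work is done, so the ideal-gas temperature stays constant.
Entropy is a state function; using a reversible isothermal path, ΔS_gas = nR ln(V₂/V₁) = 0.304 × 8.314 × ln(34.2/4.42) = 5.17 J/K.

ΔS_gas = 5.17 J/K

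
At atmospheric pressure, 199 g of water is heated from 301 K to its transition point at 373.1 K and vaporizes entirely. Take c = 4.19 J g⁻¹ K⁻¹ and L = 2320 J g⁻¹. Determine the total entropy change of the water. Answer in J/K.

Warming step: ΔS₁ = m c ln(T_tr/T_i) = 199 × 4.19 × ln(373.1/301) = 179 J/K.
Phase change: ΔS₂ = +mL/T_tr = 199 × 2320 / 373.1 = 1237 J/K.
ΔS_total = (179) + (1237) = 1420 J/K.

ΔS = 1420 J/K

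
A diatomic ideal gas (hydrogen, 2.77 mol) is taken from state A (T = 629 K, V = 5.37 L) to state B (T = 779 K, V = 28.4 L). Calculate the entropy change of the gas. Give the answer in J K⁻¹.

Entropy is a state function: ΔS = nC_V ln(T₂/T₁) + nR ln(V₂/V₁), with C_V = 5R/2 = 20.79 J mol⁻¹ K⁻¹ for a diatomic ideal gas.
ΔS = 2.77 × [20.79 × ln(779/629) + 8.314 × ln(28.4/5.37)] = 50.7 J/K.

ΔS = 50.7 J/K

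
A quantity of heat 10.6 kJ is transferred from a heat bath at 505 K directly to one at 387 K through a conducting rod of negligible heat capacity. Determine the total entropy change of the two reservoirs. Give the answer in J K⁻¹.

ΔS_hot = −Q/T_H = −10600/505 = -20.99 J/K and ΔS_cold = +Q/T_C = 10600/387 = 27.39 J/K.
ΔS_total = -20.99 + 27.39 = 6.4 J/K, positive as the second law requires.

ΔS_total = 6.4 J/K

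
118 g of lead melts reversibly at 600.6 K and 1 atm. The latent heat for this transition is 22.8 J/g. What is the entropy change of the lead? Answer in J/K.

ΔS = 4.48 J/K

Heat absorbed by the substance: Q = mL = 118 × 22.8 = 2690.4 J.
At constant T, ΔS = Q_rev/T = 2690.4 / 600.6 = 4.48 J/K.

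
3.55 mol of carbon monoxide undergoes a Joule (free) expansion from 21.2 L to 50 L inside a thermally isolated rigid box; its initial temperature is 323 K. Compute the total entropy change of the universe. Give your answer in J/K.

ΔS_universe = 25.3 J/K

For an ideal gas in free expansion Q = 0 and W = 0, so T is unchanged.
Entropy is a state function; using a reversible isothermal path, ΔS_gas = nR ln(V₂/V₁) = 3.55 × 8.314 × ln(50/21.2) = 25.3 J/K.
The insulated surroundings exchange no heat, so ΔS_surr = 0 and ΔS_universe = ΔS_gas.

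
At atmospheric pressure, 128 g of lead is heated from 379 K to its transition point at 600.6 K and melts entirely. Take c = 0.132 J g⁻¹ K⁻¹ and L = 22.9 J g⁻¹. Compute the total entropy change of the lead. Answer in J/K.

ΔS = 12.7 J/K

Warming step: ΔS₁ = m c ln(T_tr/T_i) = 128 × 0.132 × ln(600.6/379) = 7.779 J/K.
Phase change: ΔS₂ = +mL/T_tr = 128 × 22.9 / 600.6 = 4.88 J/K.
ΔS_total = (7.779) + (4.88) = 12.7 J/K.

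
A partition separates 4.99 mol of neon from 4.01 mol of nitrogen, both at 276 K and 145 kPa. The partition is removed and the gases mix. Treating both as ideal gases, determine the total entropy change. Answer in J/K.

Mole fractions: x_A = 4.99/9 = 0.554, x_B = 0.446.
ΔS_mix = −R(n_A ln x_A + n_B ln x_B) = −8.314 × (4.99 ln 0.554 + 4.01 ln 0.446) = 51.4 J/K.

ΔS_mix = 51.4 J/K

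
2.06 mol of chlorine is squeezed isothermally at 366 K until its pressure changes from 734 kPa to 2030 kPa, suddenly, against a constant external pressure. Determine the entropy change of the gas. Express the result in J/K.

Entropy is a state function, so ΔS_gas depends only on the end states.
For an isothermal ideal gas ΔS_gas = nR ln(P₁/P₂) = 2.06 × 8.314 × ln(734/2030) = -17.4 J/K.

ΔS_gas = -17.4 J/K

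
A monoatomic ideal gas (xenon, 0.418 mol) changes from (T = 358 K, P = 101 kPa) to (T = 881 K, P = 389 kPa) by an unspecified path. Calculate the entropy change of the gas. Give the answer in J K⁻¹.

ΔS = 3.14 J/K

ΔS = nC_p ln(T₂/T₁) − nR ln(P₂/P₁), with C_p = 5R/2 = 20.79 J mol⁻¹ K⁻¹ for a monoatomic ideal gas.
ΔS = 0.418 × [20.79 × ln(881/358) − 8.314 × ln(389/101)] = 3.14 J/K.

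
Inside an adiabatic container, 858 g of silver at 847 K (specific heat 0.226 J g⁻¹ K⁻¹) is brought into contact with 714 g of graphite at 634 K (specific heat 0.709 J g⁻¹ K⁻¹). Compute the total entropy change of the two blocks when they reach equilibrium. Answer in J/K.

Energy balance: T_f = (m₁c₁T₁ + m₂c₂T₂)/(m₁c₁ + m₂c₂) = 692.99 K.
ΔS₁ = m₁c₁ ln(T_f/T₁) = 193.908 × ln(692.99/847) = -38.914 J/K.
ΔS₂ = m₂c₂ ln(T_f/T₂) = 506.226 × ln(692.99/634) = 45.039 J/K.
ΔS_total = -38.914 + 45.039 = 6.12 J/K.

ΔS_total = 6.12 J/K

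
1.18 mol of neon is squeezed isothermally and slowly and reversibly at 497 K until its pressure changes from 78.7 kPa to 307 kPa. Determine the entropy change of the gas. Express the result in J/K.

For an isothermal ideal gas ΔS_gas = nR ln(P₁/P₂) = 1.18 × 8.314 × ln(78.7/307) = -13.4 J/K.

ΔS_gas = -13.4 J/K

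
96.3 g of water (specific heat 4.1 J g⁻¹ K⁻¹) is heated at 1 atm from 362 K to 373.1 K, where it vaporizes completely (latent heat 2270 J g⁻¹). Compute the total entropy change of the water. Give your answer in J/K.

Warming step: ΔS₁ = m c ln(T_tr/T_i) = 96.3 × 4.1 × ln(373.1/362) = 11.92 J/K.
Phase change: ΔS₂ = +mL/T_tr = 96.3 × 2270 / 373.1 = 585.9 J/K.
ΔS_total = (11.92) + (585.9) = 598 J/K.

ΔS = 598 J/K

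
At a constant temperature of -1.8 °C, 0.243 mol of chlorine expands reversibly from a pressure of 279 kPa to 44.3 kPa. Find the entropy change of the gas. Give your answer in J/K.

ΔS_gas = 3.72 J/K

For an isothermal ideal gas ΔS_gas = nR ln(P₁/P₂) = 0.243 × 8.314 × ln(279/44.3) = 3.72 J/K.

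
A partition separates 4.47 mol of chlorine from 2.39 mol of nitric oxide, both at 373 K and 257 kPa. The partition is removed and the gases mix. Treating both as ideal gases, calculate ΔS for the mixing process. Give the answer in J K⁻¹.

ΔS_mix = 36.9 J/K

Mole fractions: x_A = 4.47/6.86 = 0.652, x_B = 0.348.
ΔS_mix = −R(n_A ln x_A + n_B ln x_B) = −8.314 × (4.47 ln 0.652 + 2.39 ln 0.348) = 36.9 J/K.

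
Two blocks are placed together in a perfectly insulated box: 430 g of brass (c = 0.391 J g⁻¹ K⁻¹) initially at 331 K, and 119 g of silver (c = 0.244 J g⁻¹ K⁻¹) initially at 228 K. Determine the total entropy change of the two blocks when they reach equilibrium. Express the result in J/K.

Energy balance: T_f = (m₁c₁T₁ + m₂c₂T₂)/(m₁c₁ + m₂c₂) = 315.83 K.
ΔS₁ = m₁c₁ ln(T_f/T₁) = 168.13 × ln(315.83/331) = -7.8869 J/K.
ΔS₂ = m₂c₂ ln(T_f/T₂) = 29.036 × ln(315.83/228) = 9.4618 J/K.
ΔS_total = -7.8869 + 9.4618 = 1.57 J/K.

ΔS_total = 1.57 J/K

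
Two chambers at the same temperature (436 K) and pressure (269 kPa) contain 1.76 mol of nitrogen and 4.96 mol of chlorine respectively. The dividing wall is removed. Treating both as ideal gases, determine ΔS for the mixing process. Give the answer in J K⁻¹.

Mole fractions: x_A = 1.76/6.72 = 0.262, x_B = 0.738.
ΔS_mix = −R(n_A ln x_A + n_B ln x_B) = −8.314 × (1.76 ln 0.262 + 4.96 ln 0.738) = 32.1 J/K.

ΔS_mix = 32.1 J/K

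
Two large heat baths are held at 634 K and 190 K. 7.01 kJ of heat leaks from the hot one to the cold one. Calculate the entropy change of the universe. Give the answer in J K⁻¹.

ΔS_hot = −Q/T_H = −7010/634 = -11.06 J/K and ΔS_cold = +Q/T_C = 7010/190 = 36.89 J/K.
ΔS_total = -11.06 + 36.89 = 25.8 J/K, positive as the second law requires.

ΔS_total = 25.8 J/K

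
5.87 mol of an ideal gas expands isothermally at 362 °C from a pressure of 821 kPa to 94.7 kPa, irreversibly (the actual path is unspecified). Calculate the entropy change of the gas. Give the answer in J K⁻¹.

ΔS_gas = 105 J/K

Entropy is a state function, so ΔS_gas depends only on the end states.
For an isothermal ideal gas ΔS_gas = nR ln(P₁/P₂) = 5.87 × 8.314 × ln(821/94.7) = 105 J/K.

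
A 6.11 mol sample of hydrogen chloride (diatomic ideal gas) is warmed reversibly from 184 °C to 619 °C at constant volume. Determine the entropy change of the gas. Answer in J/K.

In kelvin: T₁ = 457.15 K, T₂ = 892.15 K. At constant volume, ΔS = nC_V ln(T₂/T₁) with C_V = 5R/2 = 20.79 J mol⁻¹ K⁻¹.
ΔS = 6.11 × 20.79 × ln(892.15/457.15) = 84.9 J/K.

ΔS = 84.9 J/K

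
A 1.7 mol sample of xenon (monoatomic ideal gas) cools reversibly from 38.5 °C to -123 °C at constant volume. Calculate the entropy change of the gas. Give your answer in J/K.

ΔS = -15.5 J/K

In kelvin: T₁ = 311.65 K, T₂ = 150.15 K. At constant volume, ΔS = nC_V ln(T₂/T₁) with C_V = 3R/2 = 12.47 J mol⁻¹ K⁻¹.
ΔS = 1.7 × 12.47 × ln(150.15/311.65) = -15.5 J/K.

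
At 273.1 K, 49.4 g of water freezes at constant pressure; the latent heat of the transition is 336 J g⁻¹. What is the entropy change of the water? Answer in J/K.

Heat released by the substance: Q = −mL = −49.4 × 336 = −16598.4 J.
At constant T, ΔS = Q_rev/T = −16598.4 / 273.1 = -60.8 J/K.

ΔS = -60.8 J/K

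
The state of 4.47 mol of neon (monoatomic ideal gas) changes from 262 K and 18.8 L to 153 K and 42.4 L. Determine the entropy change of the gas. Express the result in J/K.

Entropy is a state function: ΔS = nC_V ln(T₂/T₁) + nR ln(V₂/V₁), with C_V = 3R/2 = 12.47 J mol⁻¹ K⁻¹ for a monoatomic ideal gas.
ΔS = 4.47 × [12.47 × ln(153/262) + 8.314 × ln(42.4/18.8)] = 0.239 J/K.

ΔS = 0.239 J/K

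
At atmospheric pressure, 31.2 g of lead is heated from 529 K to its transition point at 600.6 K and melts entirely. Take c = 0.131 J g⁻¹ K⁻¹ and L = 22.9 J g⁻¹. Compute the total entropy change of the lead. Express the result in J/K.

ΔS = 1.71 J/K

Warming step: ΔS₁ = m c ln(T_tr/T_i) = 31.2 × 0.131 × ln(600.6/529) = 0.5188 J/K.
Phase change: ΔS₂ = +mL/T_tr = 31.2 × 22.9 / 600.6 = 1.19 J/K.
ΔS_total = (0.5188) + (1.19) = 1.71 J/K.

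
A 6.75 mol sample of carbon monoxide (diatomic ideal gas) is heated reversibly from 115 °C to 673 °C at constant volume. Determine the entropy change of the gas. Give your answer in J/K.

ΔS = 125 J/K

In kelvin: T₁ = 388.15 K, T₂ = 946.15 K. At constant volume, ΔS = nC_V ln(T₂/T₁) with C_V = 5R/2 = 20.79 J mol⁻¹ K⁻¹.
ΔS = 6.75 × 20.79 × ln(946.15/388.15) = 125 J/K.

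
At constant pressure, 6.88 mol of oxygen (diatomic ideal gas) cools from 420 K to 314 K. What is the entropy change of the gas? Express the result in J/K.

At constant pressure, ΔS = nC_p ln(T₂/T₁) with C_p = 7R/2 = 29.1 J mol⁻¹ K⁻¹.
ΔS = 6.88 × 29.1 × ln(314/420) = -58.2 J/K.

ΔS = -58.2 J/K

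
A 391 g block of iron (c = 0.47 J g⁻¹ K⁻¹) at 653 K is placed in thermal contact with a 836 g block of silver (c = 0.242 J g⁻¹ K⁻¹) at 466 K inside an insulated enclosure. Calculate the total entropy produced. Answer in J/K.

ΔS_total = 5.48 J/K

Energy balance: T_f = (m₁c₁T₁ + m₂c₂T₂)/(m₁c₁ + m₂c₂) = 555.01 K.
ΔS₁ = m₁c₁ ln(T_f/T₁) = 183.77 × ln(555.01/653) = -29.88 J/K.
ΔS₂ = m₂c₂ ln(T_f/T₂) = 202.312 × ln(555.01/466) = 35.36 J/K.
ΔS_total = -29.88 + 35.36 = 5.48 J/K.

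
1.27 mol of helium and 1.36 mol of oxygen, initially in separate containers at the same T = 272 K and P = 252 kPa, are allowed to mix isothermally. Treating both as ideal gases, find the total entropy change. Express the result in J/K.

Mole fractions: x_A = 1.27/2.63 = 0.483, x_B = 0.517.
ΔS_mix = −R(n_A ln x_A + n_B ln x_B) = −8.314 × (1.27 ln 0.483 + 1.36 ln 0.517) = 15.1 J/K.

ΔS_mix = 15.1 J/K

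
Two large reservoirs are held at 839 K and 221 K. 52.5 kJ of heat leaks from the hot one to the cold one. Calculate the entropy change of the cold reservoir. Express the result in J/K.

The cold reservoir gains heat Q, so ΔS_cold = +Q/T_C = 52500/221 = 238 J/K.

ΔS_cold = 238 J/K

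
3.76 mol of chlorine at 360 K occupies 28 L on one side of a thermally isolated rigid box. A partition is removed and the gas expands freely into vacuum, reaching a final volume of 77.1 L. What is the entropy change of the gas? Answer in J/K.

ΔS_gas = 31.7 J/K

For an ideal gas in free expansion Q = 0 and W = 0, so T is unchanged.
Entropy is a state function; using a reversible isothermal path, ΔS_gas = nR ln(V₂/V₁) = 3.76 × 8.314 × ln(77.1/28) = 31.7 J/K.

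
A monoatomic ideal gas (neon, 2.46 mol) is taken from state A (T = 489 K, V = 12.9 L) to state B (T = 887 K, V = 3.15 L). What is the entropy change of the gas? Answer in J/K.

ΔS = -10.6 J/K

Entropy is a state function: ΔS = nC_V ln(T₂/T₁) + nR ln(V₂/V₁), with C_V = 3R/2 = 12.47 J mol⁻¹ K⁻¹ for a monoatomic ideal gas.
ΔS = 2.46 × [12.47 × ln(887/489) + 8.314 × ln(3.15/12.9)] = -10.6 J/K.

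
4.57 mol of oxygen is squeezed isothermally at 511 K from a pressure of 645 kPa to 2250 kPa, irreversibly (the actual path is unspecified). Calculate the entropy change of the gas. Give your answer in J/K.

Entropy is a state function, so ΔS_gas depends only on the end states.
For an isothermal ideal gas ΔS_gas = nR ln(P₁/P₂) = 4.57 × 8.314 × ln(645/2250) = -47.5 J/K.

ΔS_gas = -47.5 J/K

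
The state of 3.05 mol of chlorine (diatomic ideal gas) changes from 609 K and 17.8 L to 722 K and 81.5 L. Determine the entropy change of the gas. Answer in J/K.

Entropy is a state function: ΔS = nC_V ln(T₂/T₁) + nR ln(V₂/V₁), with C_V = 5R/2 = 20.79 J mol⁻¹ K⁻¹ for a diatomic ideal gas.
ΔS = 3.05 × [20.79 × ln(722/609) + 8.314 × ln(81.5/17.8)] = 49.4 J/K.

ΔS = 49.4 J/K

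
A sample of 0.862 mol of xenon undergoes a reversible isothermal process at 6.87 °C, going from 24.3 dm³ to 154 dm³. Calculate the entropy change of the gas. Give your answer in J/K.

ΔS_gas = 13.2 J/K

For an isothermal ideal gas ΔS_gas = nR ln(V₂/V₁) = 0.862 × 8.314 × ln(154/24.3) = 13.2 J/K.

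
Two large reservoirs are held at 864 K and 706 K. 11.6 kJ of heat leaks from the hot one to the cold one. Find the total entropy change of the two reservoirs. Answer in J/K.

ΔS_hot = −Q/T_H = −11600/864 = -13.43 J/K and ΔS_cold = +Q/T_C = 11600/706 = 16.43 J/K.
ΔS_total = -13.43 + 16.43 = 3 J/K, positive as the second law requires.

ΔS_total = 3 J/K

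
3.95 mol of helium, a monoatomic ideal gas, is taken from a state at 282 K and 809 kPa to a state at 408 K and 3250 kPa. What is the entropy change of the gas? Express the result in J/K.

ΔS = -15.3 J/K

ΔS = nC_p ln(T₂/T₁) − nR ln(P₂/P₁), with C_p = 5R/2 = 20.79 J mol⁻¹ K⁻¹ for a monoatomic ideal gas.
ΔS = 3.95 × [20.79 × ln(408/282) − 8.314 × ln(3250/809)] = -15.3 J/K.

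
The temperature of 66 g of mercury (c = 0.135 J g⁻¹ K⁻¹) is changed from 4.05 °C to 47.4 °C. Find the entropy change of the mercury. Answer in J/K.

In kelvin: T₁ = 277.2 K, T₂ = 320.55 K. ΔS = ∫dQ_rev/T = m c ln(T₂/T₁) = 66 × 0.135 × ln(320.55/277.2) = 1.29 J/K.

ΔS = 1.29 J/K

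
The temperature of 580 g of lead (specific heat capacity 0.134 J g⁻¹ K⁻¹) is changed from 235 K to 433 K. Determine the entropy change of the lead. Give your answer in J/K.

ΔS = ∫dQ_rev/T = m c ln(T₂/T₁) = 580 × 0.134 × ln(433/235) = 47.5 J/K.

ΔS = 47.5 J/K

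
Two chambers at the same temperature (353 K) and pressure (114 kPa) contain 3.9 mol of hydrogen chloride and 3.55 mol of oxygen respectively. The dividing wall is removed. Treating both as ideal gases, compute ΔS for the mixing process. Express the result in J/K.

ΔS_mix = 42.9 J/K

Mole fractions: x_A = 3.9/7.45 = 0.523, x_B = 0.477.
ΔS_mix = −R(n_A ln x_A + n_B ln x_B) = −8.314 × (3.9 ln 0.523 + 3.55 ln 0.477) = 42.9 J/K.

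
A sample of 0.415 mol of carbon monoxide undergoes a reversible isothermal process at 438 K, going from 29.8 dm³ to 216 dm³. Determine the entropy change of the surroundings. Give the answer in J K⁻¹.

ΔS_surr = -6.83 J/K

For an isothermal ideal gas ΔS_gas = nR ln(V₂/V₁) = 0.415 × 8.314 × ln(216/29.8) = 6.83 J/K.
The process is reversible, so ΔS_surr = −ΔS_gas = -6.83 J/K and ΔS_universe = 0.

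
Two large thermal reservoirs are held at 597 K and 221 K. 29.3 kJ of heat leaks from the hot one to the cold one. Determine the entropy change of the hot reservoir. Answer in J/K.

The hot reservoir loses heat Q, so ΔS_hot = −Q/T_H = −29300/597 = -49.1 J/K.

ΔS_hot = -49.1 J/K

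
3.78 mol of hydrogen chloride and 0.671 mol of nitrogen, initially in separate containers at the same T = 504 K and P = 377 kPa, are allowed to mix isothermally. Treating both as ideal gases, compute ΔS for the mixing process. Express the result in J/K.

ΔS_mix = 15.7 J/K

Mole fractions: x_A = 3.78/4.45 = 0.849, x_B = 0.151.
ΔS_mix = −R(n_A ln x_A + n_B ln x_B) = −8.314 × (3.78 ln 0.849 + 0.671 ln 0.151) = 15.7 J/K.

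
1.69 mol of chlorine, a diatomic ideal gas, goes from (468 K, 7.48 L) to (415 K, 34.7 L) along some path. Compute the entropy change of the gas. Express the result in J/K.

ΔS = 17.3 J/K

Entropy is a state function: ΔS = nC_V ln(T₂/T₁) + nR ln(V₂/V₁), with C_V = 5R/2 = 20.79 J mol⁻¹ K⁻¹ for a diatomic ideal gas.
ΔS = 1.69 × [20.79 × ln(415/468) + 8.314 × ln(34.7/7.48)] = 17.3 J/K.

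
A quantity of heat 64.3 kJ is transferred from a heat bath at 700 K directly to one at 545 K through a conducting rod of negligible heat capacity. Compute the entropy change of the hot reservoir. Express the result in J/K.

The hot reservoir loses heat Q, so ΔS_hot = −Q/T_H = −64300/700 = -91.9 J/K.

ΔS_hot = -91.9 J/K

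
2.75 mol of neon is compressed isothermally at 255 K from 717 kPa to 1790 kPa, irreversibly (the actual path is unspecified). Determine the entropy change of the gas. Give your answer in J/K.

Entropy is a state function, so ΔS_gas depends only on the end states.
For an isothermal ideal gas ΔS_gas = nR ln(P₁/P₂) = 2.75 × 8.314 × ln(717/1790) = -20.9 J/K.

ΔS_gas = -20.9 J/K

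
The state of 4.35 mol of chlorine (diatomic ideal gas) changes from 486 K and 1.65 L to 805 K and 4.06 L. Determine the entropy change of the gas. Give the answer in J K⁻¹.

ΔS = 78.2 J/K

Entropy is a state function: ΔS = nC_V ln(T₂/T₁) + nR ln(V₂/V₁), with C_V = 5R/2 = 20.79 J mol⁻¹ K⁻¹ for a diatomic ideal gas.
ΔS = 4.35 × [20.79 × ln(805/486) + 8.314 × ln(4.06/1.65)] = 78.2 J/K.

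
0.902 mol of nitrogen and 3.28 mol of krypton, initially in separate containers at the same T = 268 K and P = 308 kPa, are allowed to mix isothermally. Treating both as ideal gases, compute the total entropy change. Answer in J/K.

ΔS_mix = 18.1 J/K

Mole fractions: x_A = 0.902/4.18 = 0.216, x_B = 0.784.
ΔS_mix = −R(n_A ln x_A + n_B ln x_B) = −8.314 × (0.902 ln 0.216 + 3.28 ln 0.784) = 18.1 J/K.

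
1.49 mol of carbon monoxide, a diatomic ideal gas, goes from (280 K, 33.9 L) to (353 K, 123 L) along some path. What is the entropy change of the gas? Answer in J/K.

ΔS = 23.1 J/K

Entropy is a state function: ΔS = nC_V ln(T₂/T₁) + nR ln(V₂/V₁), with C_V = 5R/2 = 20.79 J mol⁻¹ K⁻¹ for a diatomic ideal gas.
ΔS = 1.49 × [20.79 × ln(353/280) + 8.314 × ln(123/33.9)] = 23.1 J/K.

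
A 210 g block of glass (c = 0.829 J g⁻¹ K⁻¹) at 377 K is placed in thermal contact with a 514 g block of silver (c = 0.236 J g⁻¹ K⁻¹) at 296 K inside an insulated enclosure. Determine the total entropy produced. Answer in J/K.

ΔS_total = 2.06 J/K

Energy balance: T_f = (m₁c₁T₁ + m₂c₂T₂)/(m₁c₁ + m₂c₂) = 343.74 K.
ΔS₁ = m₁c₁ ln(T_f/T₁) = 174.09 × ln(343.74/377) = -16.08 J/K.
ΔS₂ = m₂c₂ ln(T_f/T₂) = 121.304 × ln(343.74/296) = 18.14 J/K.
ΔS_total = -16.08 + 18.14 = 2.06 J/K.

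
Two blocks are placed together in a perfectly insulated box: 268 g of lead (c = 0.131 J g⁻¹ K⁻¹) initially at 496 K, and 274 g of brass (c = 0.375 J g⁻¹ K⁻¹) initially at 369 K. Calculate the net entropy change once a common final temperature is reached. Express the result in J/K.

Energy balance: T_f = (m₁c₁T₁ + m₂c₂T₂)/(m₁c₁ + m₂c₂) = 401.34 K.
ΔS₁ = m₁c₁ ln(T_f/T₁) = 35.108 × ln(401.34/496) = -7.434 J/K.
ΔS₂ = m₂c₂ ln(T_f/T₂) = 102.75 × ln(401.34/369) = 8.633 J/K.
ΔS_total = -7.434 + 8.633 = 1.2 J/K.

ΔS_total = 1.2 J/K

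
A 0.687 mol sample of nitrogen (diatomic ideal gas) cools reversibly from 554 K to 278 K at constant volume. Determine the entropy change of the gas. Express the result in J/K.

At constant volume, ΔS = nC_V ln(T₂/T₁) with C_V = 5R/2 = 20.79 J mol⁻¹ K⁻¹.
ΔS = 0.687 × 20.79 × ln(278/554) = -9.85 J/K.

ΔS = -9.85 J/K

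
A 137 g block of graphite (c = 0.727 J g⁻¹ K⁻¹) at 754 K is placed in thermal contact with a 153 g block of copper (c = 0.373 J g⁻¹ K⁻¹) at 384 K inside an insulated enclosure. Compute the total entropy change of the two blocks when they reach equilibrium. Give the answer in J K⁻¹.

ΔS_total = 7.65 J/K

Energy balance: T_f = (m₁c₁T₁ + m₂c₂T₂)/(m₁c₁ + m₂c₂) = 619.22 K.
ΔS₁ = m₁c₁ ln(T_f/T₁) = 99.599 × ln(619.22/754) = -19.614 J/K.
ΔS₂ = m₂c₂ ln(T_f/T₂) = 57.069 × ln(619.22/384) = 27.269 J/K.
ΔS_total = -19.614 + 27.269 = 7.65 J/K.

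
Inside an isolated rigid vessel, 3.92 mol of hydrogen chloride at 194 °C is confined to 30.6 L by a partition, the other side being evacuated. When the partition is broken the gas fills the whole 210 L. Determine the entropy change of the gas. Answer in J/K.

ΔS_gas = 62.8 J/K

For an ideal gas in free expansion Q = 0 and W = 0, so T is unchanged.
Entropy is a state function; using a reversible isothermal path, ΔS_gas = nR ln(V₂/V₁) = 3.92 × 8.314 × ln(210/30.6) = 62.8 J/K.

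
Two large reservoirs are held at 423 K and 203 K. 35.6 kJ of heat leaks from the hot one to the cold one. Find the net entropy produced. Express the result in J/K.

ΔS_total = 91.2 J/K

ΔS_hot = −Q/T_H = −35600/423 = -84.16 J/K and ΔS_cold = +Q/T_C = 35600/203 = 175.4 J/K.
ΔS_total = -84.16 + 175.4 = 91.2 J/K, positive as the second law requires.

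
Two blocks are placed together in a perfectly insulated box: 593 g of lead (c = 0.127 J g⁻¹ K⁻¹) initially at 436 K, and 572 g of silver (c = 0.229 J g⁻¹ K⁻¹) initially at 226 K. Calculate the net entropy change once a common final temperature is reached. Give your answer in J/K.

Energy balance: T_f = (m₁c₁T₁ + m₂c₂T₂)/(m₁c₁ + m₂c₂) = 302.66 K.
ΔS₁ = m₁c₁ ln(T_f/T₁) = 75.311 × ln(302.66/436) = -27.49 J/K.
ΔS₂ = m₂c₂ ln(T_f/T₂) = 130.988 × ln(302.66/226) = 38.26 J/K.
ΔS_total = -27.49 + 38.26 = 10.8 J/K.

ΔS_total = 10.8 J/K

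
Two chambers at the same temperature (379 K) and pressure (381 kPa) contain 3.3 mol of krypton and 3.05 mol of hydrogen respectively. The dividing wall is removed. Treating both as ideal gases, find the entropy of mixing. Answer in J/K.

ΔS_mix = 36.6 J/K

Mole fractions: x_A = 3.3/6.35 = 0.52, x_B = 0.48.
ΔS_mix = −R(n_A ln x_A + n_B ln x_B) = −8.314 × (3.3 ln 0.52 + 3.05 ln 0.48) = 36.6 J/K.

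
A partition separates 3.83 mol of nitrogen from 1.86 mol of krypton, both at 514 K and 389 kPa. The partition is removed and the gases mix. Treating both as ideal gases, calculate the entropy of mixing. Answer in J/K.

Mole fractions: x_A = 3.83/5.69 = 0.673, x_B = 0.327.
ΔS_mix = −R(n_A ln x_A + n_B ln x_B) = −8.314 × (3.83 ln 0.673 + 1.86 ln 0.327) = 29.9 J/K.

ΔS_mix = 29.9 J/K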